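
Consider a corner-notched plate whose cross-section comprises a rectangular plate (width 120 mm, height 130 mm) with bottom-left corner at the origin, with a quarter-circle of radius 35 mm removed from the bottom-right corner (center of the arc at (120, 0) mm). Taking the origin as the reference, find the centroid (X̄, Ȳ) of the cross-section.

plate: A = 120 × 130 = 15600.00, centroid at (60.00, 65.00).
removed quarter-circle: A = −¼π·35² = -962.11, centroid at (105.15, 14.85).
ΣA = 14637.89 mm², ΣAX̄ = 834838.14 mm³, ΣAȲ = 999708.33 mm³.
X̄ = 834838.14/14637.89 = 57.03 mm; Ȳ = 999708.33/14637.89 = 68.30 mm.

X̄ = 57.03 mm, Ȳ = 68.30 mm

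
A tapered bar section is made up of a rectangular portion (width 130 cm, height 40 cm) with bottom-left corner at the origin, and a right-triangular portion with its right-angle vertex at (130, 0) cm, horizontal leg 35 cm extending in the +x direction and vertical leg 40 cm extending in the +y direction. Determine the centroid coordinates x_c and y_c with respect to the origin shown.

x_c = 74.10 cm, y_c = 19.21 cm

rectangular portion: A = 130 × 40 = 5200.00, centroid at (65.00, 20.00).
triangular portion: A = ½·35·40 = 700.00, centroid at (141.67, 13.33).
ΣA = 5900.00 cm²
ΣAx_c = (5200.00)(65.00) + (700.00)(141.67) = 437166.67 cm³
ΣAy_c = (5200.00)(20.00) + (700.00)(13.33) = 113333.33 cm³
x_c = 437166.67 / 5900.00 = 74.10 cm
y_c = 113333.33 / 5900.00 = 19.21 cm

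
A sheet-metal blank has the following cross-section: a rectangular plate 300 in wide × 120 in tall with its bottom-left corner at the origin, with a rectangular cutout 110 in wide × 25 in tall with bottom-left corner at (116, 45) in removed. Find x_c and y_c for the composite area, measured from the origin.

x_c = 148.26 in, y_c = 60.21 in

plate: A = 300 × 120 = 36000.00, centroid at (150.00, 60.00).
hole: A = −(110 × 25) = -2750.00, centroid at (171.00, 57.50).
ΣA = 33250.00 in²
ΣAx_c = (36000.00)(150.00) + (-2750.00)(171.00) = 4929750.00 in³
ΣAy_c = (36000.00)(60.00) + (-2750.00)(57.50) = 2001875.00 in³
x_c = 4929750.00 / 33250.00 = 148.26 in
y_c = 2001875.00 / 33250.00 = 60.21 in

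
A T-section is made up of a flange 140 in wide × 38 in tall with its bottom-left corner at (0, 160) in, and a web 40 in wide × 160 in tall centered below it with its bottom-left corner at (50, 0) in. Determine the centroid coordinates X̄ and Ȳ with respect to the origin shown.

X̄ = 70.00 in, Ȳ = 124.94 in

Part | A | x̄ᵢ | ȳᵢ | A·x̄ᵢ | A·ȳᵢ
web | 6400.00 | 70.00 | 80.00 | 448000.00 | 512000.00
flange | 5320.00 | 70.00 | 179.00 | 372400.00 | 952280.00
Σ | 11720.00 |  |  | 820400.00 | 1464280.00
X̄ = 820400.00 / 11720.00 = 70.00 in
Ȳ = 1464280.00 / 11720.00 = 124.94 in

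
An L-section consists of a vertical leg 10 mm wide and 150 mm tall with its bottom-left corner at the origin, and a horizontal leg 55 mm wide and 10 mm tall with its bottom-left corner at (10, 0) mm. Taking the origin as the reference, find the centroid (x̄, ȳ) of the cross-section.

x̄ = 13.72 mm, ȳ = 56.22 mm

vertical leg: A = 10 × 150 = 1500.00, centroid at (5.00, 75.00).
horizontal leg: A = 55 × 10 = 550.00, centroid at (37.50, 5.00).
ΣA = 2050.00 mm², ΣAx̄ = 28125.00 mm³, ΣAȳ = 115250.00 mm³.
x̄ = 28125.00/2050.00 = 13.72 mm; ȳ = 115250.00/2050.00 = 56.22 mm.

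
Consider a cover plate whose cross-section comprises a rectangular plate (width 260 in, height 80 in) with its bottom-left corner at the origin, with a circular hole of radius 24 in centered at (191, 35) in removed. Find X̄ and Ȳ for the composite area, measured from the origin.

plate: A = 260 × 80 = 20800.00, centroid at (130.00, 40.00).
hole: A = −π·24² = -1809.56, centroid at (191.00, 35.00).
ΣA = 18990.44 in², ΣAX̄ = 2358374.54 in³, ΣAȲ = 768665.49 in³.
X̄ = 2358374.54/18990.44 = 124.19 in; Ȳ = 768665.49/18990.44 = 40.48 in.

X̄ = 124.19 in, Ȳ = 40.48 in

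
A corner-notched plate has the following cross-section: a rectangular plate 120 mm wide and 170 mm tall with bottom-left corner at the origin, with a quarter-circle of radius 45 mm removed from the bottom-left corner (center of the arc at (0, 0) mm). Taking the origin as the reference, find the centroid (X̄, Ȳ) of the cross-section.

Part | A | x̄ᵢ | ȳᵢ | A·x̄ᵢ | A·ȳᵢ
plate | 20400.00 | 60.00 | 85.00 | 1224000.00 | 1734000.00
removed quarter-circle | -1590.43 | 19.10 | 19.10 | -30375.00 | -30375.00
Σ | 18809.57 |  |  | 1193625.00 | 1703625.00
X̄ = 1193625.00 / 18809.57 = 63.46 mm
Ȳ = 1703625.00 / 18809.57 = 90.57 mm

X̄ = 63.46 mm, Ȳ = 90.57 mm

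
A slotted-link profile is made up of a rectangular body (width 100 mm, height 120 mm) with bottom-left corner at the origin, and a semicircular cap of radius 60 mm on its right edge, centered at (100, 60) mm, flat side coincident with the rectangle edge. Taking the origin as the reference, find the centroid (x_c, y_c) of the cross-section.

x_c = 74.17 mm, y_c = 60.00 mm

Part | A | x̄ᵢ | ȳᵢ | A·x̄ᵢ | A·ȳᵢ
rectangular body | 12000.00 | 50.00 | 60.00 | 600000.00 | 720000.00
semicircular end | 5654.87 | 125.46 | 60.00 | 709486.68 | 339292.01
Σ | 17654.87 |  |  | 1309486.68 | 1059292.01
x_c = 1309486.68 / 17654.87 = 74.17 mm
y_c = 1059292.01 / 17654.87 = 60.00 mm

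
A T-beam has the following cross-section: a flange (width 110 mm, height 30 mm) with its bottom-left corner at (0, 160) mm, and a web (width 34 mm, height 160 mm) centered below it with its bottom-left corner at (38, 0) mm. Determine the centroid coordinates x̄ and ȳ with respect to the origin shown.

web: A = 34 × 160 = 5440.00, centroid at (55.00, 80.00).
flange: A = 110 × 30 = 3300.00, centroid at (55.00, 175.00).
ΣA = 8740.00 mm²
ΣAx̄ = (5440.00)(55.00) + (3300.00)(55.00) = 480700.00 mm³
ΣAȳ = (5440.00)(80.00) + (3300.00)(175.00) = 1012700.00 mm³
x̄ = 480700.00 / 8740.00 = 55.00 mm
ȳ = 1012700.00 / 8740.00 = 115.87 mm

x̄ = 55.00 mm, ȳ = 115.87 mm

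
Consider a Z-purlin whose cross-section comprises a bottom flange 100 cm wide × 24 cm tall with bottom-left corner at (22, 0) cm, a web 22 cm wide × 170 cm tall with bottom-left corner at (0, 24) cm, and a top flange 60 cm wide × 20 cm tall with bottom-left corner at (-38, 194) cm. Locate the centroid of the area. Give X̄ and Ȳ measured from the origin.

X̄ = 27.84 cm, Ȳ = 92.81 cm

bottom flange: A = 100 × 24 = 2400.00, centroid at (72.00, 12.00).
web: A = 22 × 170 = 3740.00, centroid at (11.00, 109.00).
top flange: A = 60 × 20 = 1200.00, centroid at (-8.00, 204.00).
ΣA = 7340.00 cm²
ΣAX̄ = (2400.00)(72.00) + (3740.00)(11.00) + (1200.00)(-8.00) = 204340.00 cm³
ΣAȲ = (2400.00)(12.00) + (3740.00)(109.00) + (1200.00)(204.00) = 681260.00 cm³
X̄ = 204340.00 / 7340.00 = 27.84 cm
Ȳ = 681260.00 / 7340.00 = 92.81 cm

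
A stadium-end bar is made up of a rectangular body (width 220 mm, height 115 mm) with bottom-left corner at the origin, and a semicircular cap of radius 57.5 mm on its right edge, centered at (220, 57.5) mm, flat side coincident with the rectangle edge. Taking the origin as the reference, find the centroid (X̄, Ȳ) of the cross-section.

Part | A | x̄ᵢ | ȳᵢ | A·x̄ᵢ | A·ȳᵢ
rectangular body | 25300.00 | 110.00 | 57.50 | 2783000.00 | 1454750.00
semicircular end | 5193.45 | 244.40 | 57.50 | 1269297.56 | 298623.11
Σ | 30493.45 |  |  | 4052297.56 | 1753373.11
X̄ = 4052297.56 / 30493.45 = 132.89 mm
Ȳ = 1753373.11 / 30493.45 = 57.50 mm

X̄ = 132.89 mm, Ȳ = 57.50 mm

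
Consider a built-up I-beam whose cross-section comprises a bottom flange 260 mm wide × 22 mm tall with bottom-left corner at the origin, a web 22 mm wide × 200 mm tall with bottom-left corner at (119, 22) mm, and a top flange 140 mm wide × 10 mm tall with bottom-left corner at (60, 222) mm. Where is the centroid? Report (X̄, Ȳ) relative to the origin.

bottom flange: A = 260 × 22 = 5720.00, centroid at (130.00, 11.00).
web: A = 22 × 200 = 4400.00, centroid at (130.00, 122.00).
top flange: A = 140 × 10 = 1400.00, centroid at (130.00, 227.00).
ΣA = 11520.00 mm², ΣAX̄ = 1497600.00 mm³, ΣAȲ = 917520.00 mm³.
X̄ = 1497600.00/11520.00 = 130.00 mm; Ȳ = 917520.00/11520.00 = 79.65 mm.

X̄ = 130.00 mm, Ȳ = 79.65 mm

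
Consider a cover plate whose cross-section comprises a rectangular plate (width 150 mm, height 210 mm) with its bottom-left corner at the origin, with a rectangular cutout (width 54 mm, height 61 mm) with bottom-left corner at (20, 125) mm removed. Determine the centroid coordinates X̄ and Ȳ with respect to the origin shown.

Part | A | x̄ᵢ | ȳᵢ | A·x̄ᵢ | A·ȳᵢ
plate | 31500.00 | 75.00 | 105.00 | 2362500.00 | 3307500.00
hole | -3294.00 | 47.00 | 155.50 | -154818.00 | -512217.00
Σ | 28206.00 |  |  | 2207682.00 | 2795283.00
X̄ = 2207682.00 / 28206.00 = 78.27 mm
Ȳ = 2795283.00 / 28206.00 = 99.10 mm

X̄ = 78.27 mm, Ȳ = 99.10 mm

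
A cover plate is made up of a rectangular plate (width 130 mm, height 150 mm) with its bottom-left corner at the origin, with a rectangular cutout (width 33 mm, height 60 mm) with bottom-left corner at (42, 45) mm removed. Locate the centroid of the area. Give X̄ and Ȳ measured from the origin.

X̄ = 65.73 mm, Ȳ = 75.00 mm

plate: A = 130 × 150 = 19500.00, centroid at (65.00, 75.00).
hole: A = −(33 × 60) = -1980.00, centroid at (58.50, 75.00).
ΣA = 17520.00 mm²
ΣAX̄ = (19500.00)(65.00) + (-1980.00)(58.50) = 1151670.00 mm³
ΣAȲ = (19500.00)(75.00) + (-1980.00)(75.00) = 1314000.00 mm³
X̄ = 1151670.00 / 17520.00 = 65.73 mm
Ȳ = 1314000.00 / 17520.00 = 75.00 mm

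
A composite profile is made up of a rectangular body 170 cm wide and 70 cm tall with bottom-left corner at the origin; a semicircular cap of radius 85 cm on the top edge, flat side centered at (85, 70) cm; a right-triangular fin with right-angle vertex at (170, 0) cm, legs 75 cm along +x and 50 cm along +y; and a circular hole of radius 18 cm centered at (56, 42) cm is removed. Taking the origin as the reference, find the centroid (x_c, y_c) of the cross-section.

x_c = 94.78 cm, y_c = 66.74 cm

rectangular body: A = 170 × 70 = 11900.00, centroid at (85.00, 35.00).
semicircular top: A = ½π·85² = 11349.00, centroid at (85.00, 106.08).
triangular fin: A = ½·75·50 = 1875.00, centroid at (195.00, 16.67).
hole: A = −π·18² = -1017.88, centroid at (56.00, 42.00).
ΣA = 24106.13 cm², ΣAx_c = 2284789.24 cm³, ΣAy_c = 1608846.12 cm³.
x_c = 2284789.24/24106.13 = 94.78 cm; y_c = 1608846.12/24106.13 = 66.74 cm.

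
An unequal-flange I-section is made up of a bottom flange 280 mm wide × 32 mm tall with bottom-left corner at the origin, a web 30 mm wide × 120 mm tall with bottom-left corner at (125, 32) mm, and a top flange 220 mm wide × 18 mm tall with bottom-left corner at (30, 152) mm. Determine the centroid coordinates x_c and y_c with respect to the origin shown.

x_c = 140.00 mm, y_c = 67.32 mm

bottom flange: A = 280 × 32 = 8960.00, centroid at (140.00, 16.00).
web: A = 30 × 120 = 3600.00, centroid at (140.00, 92.00).
top flange: A = 220 × 18 = 3960.00, centroid at (140.00, 161.00).
ΣA = 16520.00 mm²
ΣAx_c = (8960.00)(140.00) + (3600.00)(140.00) + (3960.00)(140.00) = 2312800.00 mm³
ΣAy_c = (8960.00)(16.00) + (3600.00)(92.00) + (3960.00)(161.00) = 1112120.00 mm³
x_c = 2312800.00 / 16520.00 = 140.00 mm
y_c = 1112120.00 / 16520.00 = 67.32 mm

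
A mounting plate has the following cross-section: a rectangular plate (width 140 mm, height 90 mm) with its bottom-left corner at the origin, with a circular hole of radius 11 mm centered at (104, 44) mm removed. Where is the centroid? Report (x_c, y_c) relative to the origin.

x_c = 68.94 mm, y_c = 45.03 mm

plate: A = 140 × 90 = 12600.00, centroid at (70.00, 45.00).
hole: A = −π·11² = -380.13, centroid at (104.00, 44.00).
ΣA = 12219.87 mm²
ΣAx_c = (12600.00)(70.00) + (-380.13)(104.00) = 842466.20 mm³
ΣAy_c = (12600.00)(45.00) + (-380.13)(44.00) = 550274.16 mm³
x_c = 842466.20 / 12219.87 = 68.94 mm
y_c = 550274.16 / 12219.87 = 45.03 mm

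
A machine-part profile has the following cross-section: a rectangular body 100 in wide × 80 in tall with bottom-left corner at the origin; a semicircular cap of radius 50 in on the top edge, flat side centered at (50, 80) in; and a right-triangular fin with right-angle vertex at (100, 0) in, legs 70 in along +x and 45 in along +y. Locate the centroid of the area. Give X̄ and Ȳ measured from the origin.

rectangular body: A = 100 × 80 = 8000.00, centroid at (50.00, 40.00).
semicircular top: A = ½π·50² = 3926.99, centroid at (50.00, 101.22).
triangular fin: A = ½·70·45 = 1575.00, centroid at (123.33, 15.00).
ΣA = 13501.99 in²
ΣAX̄ = (8000.00)(50.00) + (3926.99)(50.00) + (1575.00)(123.33) = 790599.54 in³
ΣAȲ = (8000.00)(40.00) + (3926.99)(101.22) + (1575.00)(15.00) = 741117.60 in³
X̄ = 790599.54 / 13501.99 = 58.55 in
Ȳ = 741117.60 / 13501.99 = 54.89 in

X̄ = 58.55 in, Ȳ = 54.89 in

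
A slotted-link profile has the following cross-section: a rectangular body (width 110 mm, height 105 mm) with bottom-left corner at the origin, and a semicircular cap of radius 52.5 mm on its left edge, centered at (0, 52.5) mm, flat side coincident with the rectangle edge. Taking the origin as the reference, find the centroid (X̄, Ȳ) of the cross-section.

Part | A | x̄ᵢ | ȳᵢ | A·x̄ᵢ | A·ȳᵢ
rectangular body | 11550.00 | 55.00 | 52.50 | 635250.00 | 606375.00
semicircular end | 4329.51 | -22.28 | 52.50 | -96468.75 | 227299.14
Σ | 15879.51 |  |  | 538781.25 | 833674.14
X̄ = 538781.25 / 15879.51 = 33.93 mm
Ȳ = 833674.14 / 15879.51 = 52.50 mm

X̄ = 33.93 mm, Ȳ = 52.50 mm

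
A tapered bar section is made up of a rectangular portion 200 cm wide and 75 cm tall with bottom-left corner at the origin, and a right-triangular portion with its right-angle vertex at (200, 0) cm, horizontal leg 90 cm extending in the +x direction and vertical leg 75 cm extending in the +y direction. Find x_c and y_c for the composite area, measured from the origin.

x_c = 123.88 cm, y_c = 35.20 cm

rectangular portion: A = 200 × 75 = 15000.00, centroid at (100.00, 37.50).
triangular portion: A = ½·90·75 = 3375.00, centroid at (230.00, 25.00).
ΣA = 18375.00 cm², ΣAx_c = 2276250.00 cm³, ΣAy_c = 646875.00 cm³.
x_c = 2276250.00/18375.00 = 123.88 cm; y_c = 646875.00/18375.00 = 35.20 cm.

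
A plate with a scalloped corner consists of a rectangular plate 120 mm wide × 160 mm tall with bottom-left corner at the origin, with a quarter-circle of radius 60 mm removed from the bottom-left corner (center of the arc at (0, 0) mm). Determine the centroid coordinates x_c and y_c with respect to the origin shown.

x_c = 65.96 mm, y_c = 89.42 mm

plate: A = 120 × 160 = 19200.00, centroid at (60.00, 80.00).
removed quarter-circle: A = −¼π·60² = -2827.43, centroid at (25.46, 25.46).
ΣA = 16372.57 mm²
ΣAx_c = (19200.00)(60.00) + (-2827.43)(25.46) = 1080000.00 mm³
ΣAy_c = (19200.00)(80.00) + (-2827.43)(25.46) = 1464000.00 mm³
x_c = 1080000.00 / 16372.57 = 65.96 mm
y_c = 1464000.00 / 16372.57 = 89.42 mm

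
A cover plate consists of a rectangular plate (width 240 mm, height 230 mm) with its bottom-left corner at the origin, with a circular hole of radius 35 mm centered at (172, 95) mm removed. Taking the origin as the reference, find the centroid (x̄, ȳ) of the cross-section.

Part | A | x̄ᵢ | ȳᵢ | A·x̄ᵢ | A·ȳᵢ
plate | 55200.00 | 120.00 | 115.00 | 6624000.00 | 6348000.00
hole | -3848.45 | 172.00 | 95.00 | -661933.57 | -365602.85
Σ | 51351.55 |  |  | 5962066.43 | 5982397.15
x̄ = 5962066.43 / 51351.55 = 116.10 mm
ȳ = 5982397.15 / 51351.55 = 116.50 mm

x̄ = 116.10 mm, ȳ = 116.50 mm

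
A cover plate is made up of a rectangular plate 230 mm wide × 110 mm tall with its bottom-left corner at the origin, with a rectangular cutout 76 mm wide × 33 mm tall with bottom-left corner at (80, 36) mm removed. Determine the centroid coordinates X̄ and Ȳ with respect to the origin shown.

X̄ = 114.67 mm, Ȳ = 55.28 mm

plate: A = 230 × 110 = 25300.00, centroid at (115.00, 55.00).
hole: A = −(76 × 33) = -2508.00, centroid at (118.00, 52.50).
ΣA = 22792.00 mm², ΣAX̄ = 2613556.00 mm³, ΣAȲ = 1259830.00 mm³.
X̄ = 2613556.00/22792.00 = 114.67 mm; Ȳ = 1259830.00/22792.00 = 55.28 mm.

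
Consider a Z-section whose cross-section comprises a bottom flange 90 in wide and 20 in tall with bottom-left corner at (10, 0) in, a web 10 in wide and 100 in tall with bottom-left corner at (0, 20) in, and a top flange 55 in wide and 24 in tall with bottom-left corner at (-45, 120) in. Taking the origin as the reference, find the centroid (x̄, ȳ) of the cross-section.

bottom flange: A = 90 × 20 = 1800.00, centroid at (55.00, 10.00).
web: A = 10 × 100 = 1000.00, centroid at (5.00, 70.00).
top flange: A = 55 × 24 = 1320.00, centroid at (-17.50, 132.00).
ΣA = 4120.00 in², ΣAx̄ = 80900.00 in³, ΣAȳ = 262240.00 in³.
x̄ = 80900.00/4120.00 = 19.64 in; ȳ = 262240.00/4120.00 = 63.65 in.

x̄ = 19.64 in, ȳ = 63.65 in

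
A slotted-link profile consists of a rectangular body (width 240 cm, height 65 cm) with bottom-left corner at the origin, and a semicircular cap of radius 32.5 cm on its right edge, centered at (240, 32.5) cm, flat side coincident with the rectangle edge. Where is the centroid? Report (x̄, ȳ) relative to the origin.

x̄ = 132.86 cm, ȳ = 32.50 cm

rectangular body: A = 240 × 65 = 15600.00, centroid at (120.00, 32.50).
semicircular end: A = ½π·32.5² = 1659.15, centroid at (253.79, 32.50).
ΣA = 17259.15 cm²
ΣAx̄ = (15600.00)(120.00) + (1659.15)(253.79) = 2293082.29 cm³
ΣAȳ = (15600.00)(32.50) + (1659.15)(32.50) = 560922.49 cm³
x̄ = 2293082.29 / 17259.15 = 132.86 cm
ȳ = 560922.49 / 17259.15 = 32.50 cm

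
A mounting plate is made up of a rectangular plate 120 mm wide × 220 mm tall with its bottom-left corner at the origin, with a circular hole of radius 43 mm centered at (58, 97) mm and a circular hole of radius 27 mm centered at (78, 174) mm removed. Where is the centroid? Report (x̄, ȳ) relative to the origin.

plate: A = 120 × 220 = 26400.00, centroid at (60.00, 110.00).
hole 1: A = −π·43² = -5808.80, centroid at (58.00, 97.00).
hole 2: A = −π·27² = -2290.22, centroid at (78.00, 174.00).
ΣA = 18300.97 mm², ΣAx̄ = 1068452.08 mm³, ΣAȳ = 1942047.47 mm³.
x̄ = 1068452.08/18300.97 = 58.38 mm; ȳ = 1942047.47/18300.97 = 106.12 mm.

x̄ = 58.38 mm, ȳ = 106.12 mm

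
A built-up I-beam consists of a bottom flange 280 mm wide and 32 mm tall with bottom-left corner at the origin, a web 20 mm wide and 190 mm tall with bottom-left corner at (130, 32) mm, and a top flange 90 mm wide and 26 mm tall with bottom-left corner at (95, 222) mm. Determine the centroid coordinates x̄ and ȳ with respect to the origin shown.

Part | A | x̄ᵢ | ȳᵢ | A·x̄ᵢ | A·ȳᵢ
bottom flange | 8960.00 | 140.00 | 16.00 | 1254400.00 | 143360.00
web | 3800.00 | 140.00 | 127.00 | 532000.00 | 482600.00
top flange | 2340.00 | 140.00 | 235.00 | 327600.00 | 549900.00
Σ | 15100.00 |  |  | 2114000.00 | 1175860.00
x̄ = 2114000.00 / 15100.00 = 140.00 mm
ȳ = 1175860.00 / 15100.00 = 77.87 mm

x̄ = 140.00 mm, ȳ = 77.87 mm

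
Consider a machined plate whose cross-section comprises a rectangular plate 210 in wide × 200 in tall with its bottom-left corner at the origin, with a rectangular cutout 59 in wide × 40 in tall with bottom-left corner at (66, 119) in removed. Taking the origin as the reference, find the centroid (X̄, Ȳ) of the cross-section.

plate: A = 210 × 200 = 42000.00, centroid at (105.00, 100.00).
hole: A = −(59 × 40) = -2360.00, centroid at (95.50, 139.00).
ΣA = 39640.00 in²
ΣAX̄ = (42000.00)(105.00) + (-2360.00)(95.50) = 4184620.00 in³
ΣAȲ = (42000.00)(100.00) + (-2360.00)(139.00) = 3871960.00 in³
X̄ = 4184620.00 / 39640.00 = 105.57 in
Ȳ = 3871960.00 / 39640.00 = 97.68 in

X̄ = 105.57 in, Ȳ = 97.68 in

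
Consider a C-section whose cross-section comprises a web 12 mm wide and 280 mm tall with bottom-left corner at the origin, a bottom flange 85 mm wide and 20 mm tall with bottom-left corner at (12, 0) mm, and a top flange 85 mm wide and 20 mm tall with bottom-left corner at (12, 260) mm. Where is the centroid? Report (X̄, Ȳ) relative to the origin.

X̄ = 30.39 mm, Ȳ = 140.00 mm

web: A = 12 × 280 = 3360.00, centroid at (6.00, 140.00).
bottom flange: A = 85 × 20 = 1700.00, centroid at (54.50, 10.00).
top flange: A = 85 × 20 = 1700.00, centroid at (54.50, 270.00).
ΣA = 6760.00 mm², ΣAX̄ = 205460.00 mm³, ΣAȲ = 946400.00 mm³.
X̄ = 205460.00/6760.00 = 30.39 mm; Ȳ = 946400.00/6760.00 = 140.00 mm.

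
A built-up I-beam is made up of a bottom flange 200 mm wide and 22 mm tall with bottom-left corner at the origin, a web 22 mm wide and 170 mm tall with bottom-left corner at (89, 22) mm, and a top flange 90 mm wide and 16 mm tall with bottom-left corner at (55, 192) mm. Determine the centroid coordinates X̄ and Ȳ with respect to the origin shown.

bottom flange: A = 200 × 22 = 4400.00, centroid at (100.00, 11.00).
web: A = 22 × 170 = 3740.00, centroid at (100.00, 107.00).
top flange: A = 90 × 16 = 1440.00, centroid at (100.00, 200.00).
ΣA = 9580.00 mm²
ΣAX̄ = (4400.00)(100.00) + (3740.00)(100.00) + (1440.00)(100.00) = 958000.00 mm³
ΣAȲ = (4400.00)(11.00) + (3740.00)(107.00) + (1440.00)(200.00) = 736580.00 mm³
X̄ = 958000.00 / 9580.00 = 100.00 mm
Ȳ = 736580.00 / 9580.00 = 76.89 mm

X̄ = 100.00 mm, Ȳ = 76.89 mm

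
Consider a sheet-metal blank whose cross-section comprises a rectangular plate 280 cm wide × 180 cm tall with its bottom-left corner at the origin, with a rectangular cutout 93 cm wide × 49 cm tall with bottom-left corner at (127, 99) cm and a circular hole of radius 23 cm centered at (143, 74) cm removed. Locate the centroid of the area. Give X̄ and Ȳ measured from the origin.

X̄ = 136.43 cm, Ȳ = 87.15 cm

plate: A = 280 × 180 = 50400.00, centroid at (140.00, 90.00).
hole 1: A = −(93 × 49) = -4557.00, centroid at (173.50, 123.50).
hole 2: A = −π·23² = -1661.90, centroid at (143.00, 74.00).
ΣA = 44181.10 cm²
ΣAX̄ = (50400.00)(140.00) + (-4557.00)(173.50) + (-1661.90)(143.00) = 6027708.44 cm³
ΣAȲ = (50400.00)(90.00) + (-4557.00)(123.50) + (-1661.90)(74.00) = 3850229.71 cm³
X̄ = 6027708.44 / 44181.10 = 136.43 cm
Ȳ = 3850229.71 / 44181.10 = 87.15 cm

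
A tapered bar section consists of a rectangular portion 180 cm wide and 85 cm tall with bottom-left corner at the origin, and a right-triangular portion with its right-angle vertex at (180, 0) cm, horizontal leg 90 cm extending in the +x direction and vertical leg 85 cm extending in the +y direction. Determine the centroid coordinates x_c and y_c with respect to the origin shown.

x_c = 114.00 cm, y_c = 39.67 cm

rectangular portion: A = 180 × 85 = 15300.00, centroid at (90.00, 42.50).
triangular portion: A = ½·90·85 = 3825.00, centroid at (210.00, 28.33).
ΣA = 19125.00 cm²
ΣAx_c = (15300.00)(90.00) + (3825.00)(210.00) = 2180250.00 cm³
ΣAy_c = (15300.00)(42.50) + (3825.00)(28.33) = 758625.00 cm³
x_c = 2180250.00 / 19125.00 = 114.00 cm
y_c = 758625.00 / 19125.00 = 39.67 cm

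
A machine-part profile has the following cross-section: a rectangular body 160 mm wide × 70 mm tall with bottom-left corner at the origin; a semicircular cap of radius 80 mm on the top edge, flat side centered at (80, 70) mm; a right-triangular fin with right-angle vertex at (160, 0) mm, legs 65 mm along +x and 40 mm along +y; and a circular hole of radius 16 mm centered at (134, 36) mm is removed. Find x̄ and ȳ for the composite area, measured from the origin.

rectangular body: A = 160 × 70 = 11200.00, centroid at (80.00, 35.00).
semicircular top: A = ½π·80² = 10053.10, centroid at (80.00, 103.95).
triangular fin: A = ½·65·40 = 1300.00, centroid at (181.67, 13.33).
hole: A = −π·16² = -804.25, centroid at (134.00, 36.00).
ΣA = 21748.85 mm²
ΣAx̄ = (11200.00)(80.00) + (10053.10)(80.00) + (1300.00)(181.67) + (-804.25)(134.00) = 1828645.19 mm³
ΣAȳ = (11200.00)(35.00) + (10053.10)(103.95) + (1300.00)(13.33) + (-804.25)(36.00) = 1425430.50 mm³
x̄ = 1828645.19 / 21748.85 = 84.08 mm
ȳ = 1425430.50 / 21748.85 = 65.54 mm

x̄ = 84.08 mm, ȳ = 65.54 mm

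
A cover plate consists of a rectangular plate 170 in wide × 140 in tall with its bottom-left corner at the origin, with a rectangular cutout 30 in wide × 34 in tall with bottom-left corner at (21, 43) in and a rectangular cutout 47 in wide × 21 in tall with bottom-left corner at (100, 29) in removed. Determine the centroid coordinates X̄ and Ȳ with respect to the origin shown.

X̄ = 85.55 in, Ȳ = 71.85 in

Part | A | x̄ᵢ | ȳᵢ | A·x̄ᵢ | A·ȳᵢ
plate | 23800.00 | 85.00 | 70.00 | 2023000.00 | 1666000.00
hole 1 | -1020.00 | 36.00 | 60.00 | -36720.00 | -61200.00
hole 2 | -987.00 | 123.50 | 39.50 | -121894.50 | -38986.50
Σ | 21793.00 |  |  | 1864385.50 | 1565813.50
X̄ = 1864385.50 / 21793.00 = 85.55 in
Ȳ = 1565813.50 / 21793.00 = 71.85 in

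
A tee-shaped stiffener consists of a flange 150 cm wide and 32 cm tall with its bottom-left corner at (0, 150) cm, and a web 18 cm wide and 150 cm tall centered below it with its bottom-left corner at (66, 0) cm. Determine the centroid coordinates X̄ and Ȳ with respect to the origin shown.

X̄ = 75.00 cm, Ȳ = 133.24 cm

Part | A | x̄ᵢ | ȳᵢ | A·x̄ᵢ | A·ȳᵢ
web | 2700.00 | 75.00 | 75.00 | 202500.00 | 202500.00
flange | 4800.00 | 75.00 | 166.00 | 360000.00 | 796800.00
Σ | 7500.00 |  |  | 562500.00 | 999300.00
X̄ = 562500.00 / 7500.00 = 75.00 cm
Ȳ = 999300.00 / 7500.00 = 133.24 cm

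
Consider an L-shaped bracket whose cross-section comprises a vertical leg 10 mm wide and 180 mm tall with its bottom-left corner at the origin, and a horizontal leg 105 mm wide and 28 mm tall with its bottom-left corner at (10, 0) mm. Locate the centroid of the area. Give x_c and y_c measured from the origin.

vertical leg: A = 10 × 180 = 1800.00, centroid at (5.00, 90.00).
horizontal leg: A = 105 × 28 = 2940.00, centroid at (62.50, 14.00).
ΣA = 4740.00 mm²
ΣAx_c = (1800.00)(5.00) + (2940.00)(62.50) = 192750.00 mm³
ΣAy_c = (1800.00)(90.00) + (2940.00)(14.00) = 203160.00 mm³
x_c = 192750.00 / 4740.00 = 40.66 mm
y_c = 203160.00 / 4740.00 = 42.86 mm

x_c = 40.66 mm, y_c = 42.86 mm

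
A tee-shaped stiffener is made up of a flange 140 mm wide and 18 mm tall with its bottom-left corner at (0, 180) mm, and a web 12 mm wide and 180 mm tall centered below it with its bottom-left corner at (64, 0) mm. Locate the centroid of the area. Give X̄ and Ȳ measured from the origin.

Part | A | x̄ᵢ | ȳᵢ | A·x̄ᵢ | A·ȳᵢ
web | 2160.00 | 70.00 | 90.00 | 151200.00 | 194400.00
flange | 2520.00 | 70.00 | 189.00 | 176400.00 | 476280.00
Σ | 4680.00 |  |  | 327600.00 | 670680.00
X̄ = 327600.00 / 4680.00 = 70.00 mm
Ȳ = 670680.00 / 4680.00 = 143.31 mm

X̄ = 70.00 mm, Ȳ = 143.31 mm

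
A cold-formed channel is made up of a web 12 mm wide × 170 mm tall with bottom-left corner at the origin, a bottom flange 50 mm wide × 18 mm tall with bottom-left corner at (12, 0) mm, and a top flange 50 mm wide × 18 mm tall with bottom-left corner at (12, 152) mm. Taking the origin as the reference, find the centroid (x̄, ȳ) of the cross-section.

x̄ = 20.53 mm, ȳ = 85.00 mm

web: A = 12 × 170 = 2040.00, centroid at (6.00, 85.00).
bottom flange: A = 50 × 18 = 900.00, centroid at (37.00, 9.00).
top flange: A = 50 × 18 = 900.00, centroid at (37.00, 161.00).
ΣA = 3840.00 mm², ΣAx̄ = 78840.00 mm³, ΣAȳ = 326400.00 mm³.
x̄ = 78840.00/3840.00 = 20.53 mm; ȳ = 326400.00/3840.00 = 85.00 mm.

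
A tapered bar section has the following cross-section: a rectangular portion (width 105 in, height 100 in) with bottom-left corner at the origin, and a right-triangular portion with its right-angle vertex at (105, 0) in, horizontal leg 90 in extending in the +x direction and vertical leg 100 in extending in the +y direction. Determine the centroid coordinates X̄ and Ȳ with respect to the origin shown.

X̄ = 77.25 in, Ȳ = 45.00 in

rectangular portion: A = 105 × 100 = 10500.00, centroid at (52.50, 50.00).
triangular portion: A = ½·90·100 = 4500.00, centroid at (135.00, 33.33).
ΣA = 15000.00 in², ΣAX̄ = 1158750.00 in³, ΣAȲ = 675000.00 in³.
X̄ = 1158750.00/15000.00 = 77.25 in; Ȳ = 675000.00/15000.00 = 45.00 in.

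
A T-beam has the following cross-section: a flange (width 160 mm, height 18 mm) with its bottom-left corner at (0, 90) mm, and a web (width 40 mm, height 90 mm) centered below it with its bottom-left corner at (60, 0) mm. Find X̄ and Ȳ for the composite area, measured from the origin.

Part | A | x̄ᵢ | ȳᵢ | A·x̄ᵢ | A·ȳᵢ
web | 3600.00 | 80.00 | 45.00 | 288000.00 | 162000.00
flange | 2880.00 | 80.00 | 99.00 | 230400.00 | 285120.00
Σ | 6480.00 |  |  | 518400.00 | 447120.00
X̄ = 518400.00 / 6480.00 = 80.00 mm
Ȳ = 447120.00 / 6480.00 = 69.00 mm

X̄ = 80.00 mm, Ȳ = 69.00 mm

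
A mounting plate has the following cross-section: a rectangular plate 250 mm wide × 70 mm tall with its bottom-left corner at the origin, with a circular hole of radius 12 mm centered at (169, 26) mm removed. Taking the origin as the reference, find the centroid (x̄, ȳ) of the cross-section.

plate: A = 250 × 70 = 17500.00, centroid at (125.00, 35.00).
hole: A = −π·12² = -452.39, centroid at (169.00, 26.00).
ΣA = 17047.61 mm², ΣAx̄ = 2111046.20 mm³, ΣAȳ = 600737.88 mm³.
x̄ = 2111046.20/17047.61 = 123.83 mm; ȳ = 600737.88/17047.61 = 35.24 mm.

x̄ = 123.83 mm, ȳ = 35.24 mm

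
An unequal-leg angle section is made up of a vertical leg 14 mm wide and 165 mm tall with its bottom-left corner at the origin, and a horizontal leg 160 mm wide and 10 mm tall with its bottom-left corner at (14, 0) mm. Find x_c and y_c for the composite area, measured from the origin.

vertical leg: A = 14 × 165 = 2310.00, centroid at (7.00, 82.50).
horizontal leg: A = 160 × 10 = 1600.00, centroid at (94.00, 5.00).
ΣA = 3910.00 mm², ΣAx_c = 166570.00 mm³, ΣAy_c = 198575.00 mm³.
x_c = 166570.00/3910.00 = 42.60 mm; y_c = 198575.00/3910.00 = 50.79 mm.

x_c = 42.60 mm, y_c = 50.79 mm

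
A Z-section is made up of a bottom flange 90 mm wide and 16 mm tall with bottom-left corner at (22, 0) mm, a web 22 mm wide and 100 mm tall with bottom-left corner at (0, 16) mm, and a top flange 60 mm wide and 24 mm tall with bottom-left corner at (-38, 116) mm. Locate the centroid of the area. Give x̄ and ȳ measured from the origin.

Part | A | x̄ᵢ | ȳᵢ | A·x̄ᵢ | A·ȳᵢ
bottom flange | 1440.00 | 67.00 | 8.00 | 96480.00 | 11520.00
web | 2200.00 | 11.00 | 66.00 | 24200.00 | 145200.00
top flange | 1440.00 | -8.00 | 128.00 | -11520.00 | 184320.00
Σ | 5080.00 |  |  | 109160.00 | 341040.00
x̄ = 109160.00 / 5080.00 = 21.49 mm
ȳ = 341040.00 / 5080.00 = 67.13 mm

x̄ = 21.49 mm, ȳ = 67.13 mm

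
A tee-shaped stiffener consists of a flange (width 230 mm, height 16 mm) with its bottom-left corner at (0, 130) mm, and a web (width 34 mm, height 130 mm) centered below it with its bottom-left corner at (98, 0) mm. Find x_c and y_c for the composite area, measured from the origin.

web: A = 34 × 130 = 4420.00, centroid at (115.00, 65.00).
flange: A = 230 × 16 = 3680.00, centroid at (115.00, 138.00).
ΣA = 8100.00 mm²
ΣAx_c = (4420.00)(115.00) + (3680.00)(115.00) = 931500.00 mm³
ΣAy_c = (4420.00)(65.00) + (3680.00)(138.00) = 795140.00 mm³
x_c = 931500.00 / 8100.00 = 115.00 mm
y_c = 795140.00 / 8100.00 = 98.17 mm

x_c = 115.00 mm, y_c = 98.17 mm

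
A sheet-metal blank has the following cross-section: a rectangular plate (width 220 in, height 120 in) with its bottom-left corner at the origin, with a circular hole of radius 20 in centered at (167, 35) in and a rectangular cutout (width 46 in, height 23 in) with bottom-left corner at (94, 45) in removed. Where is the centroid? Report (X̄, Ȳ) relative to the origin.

X̄ = 106.72 in, Ȳ = 61.46 in

plate: A = 220 × 120 = 26400.00, centroid at (110.00, 60.00).
hole 1: A = −π·20² = -1256.64, centroid at (167.00, 35.00).
hole 2: A = −(46 × 23) = -1058.00, centroid at (117.00, 56.50).
ΣA = 24085.36 in²
ΣAX̄ = (26400.00)(110.00) + (-1256.64)(167.00) + (-1058.00)(117.00) = 2570355.61 in³
ΣAȲ = (26400.00)(60.00) + (-1256.64)(35.00) + (-1058.00)(56.50) = 1480240.70 in³
X̄ = 2570355.61 / 24085.36 = 106.72 in
Ȳ = 1480240.70 / 24085.36 = 61.46 in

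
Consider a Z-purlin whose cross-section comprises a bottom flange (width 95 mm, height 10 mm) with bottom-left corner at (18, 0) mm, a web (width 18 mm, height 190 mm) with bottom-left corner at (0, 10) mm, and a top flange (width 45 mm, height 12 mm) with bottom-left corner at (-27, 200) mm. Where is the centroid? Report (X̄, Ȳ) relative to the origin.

X̄ = 18.45 mm, Ȳ = 96.76 mm

bottom flange: A = 95 × 10 = 950.00, centroid at (65.50, 5.00).
web: A = 18 × 190 = 3420.00, centroid at (9.00, 105.00).
top flange: A = 45 × 12 = 540.00, centroid at (-4.50, 206.00).
ΣA = 4910.00 mm², ΣAX̄ = 90575.00 mm³, ΣAȲ = 475090.00 mm³.
X̄ = 90575.00/4910.00 = 18.45 mm; Ȳ = 475090.00/4910.00 = 96.76 mm.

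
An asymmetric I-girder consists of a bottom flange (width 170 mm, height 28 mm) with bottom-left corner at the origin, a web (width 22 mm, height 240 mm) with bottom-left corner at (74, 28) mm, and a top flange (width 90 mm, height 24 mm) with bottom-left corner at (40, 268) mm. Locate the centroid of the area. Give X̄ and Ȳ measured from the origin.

Part | A | x̄ᵢ | ȳᵢ | A·x̄ᵢ | A·ȳᵢ
bottom flange | 4760.00 | 85.00 | 14.00 | 404600.00 | 66640.00
web | 5280.00 | 85.00 | 148.00 | 448800.00 | 781440.00
top flange | 2160.00 | 85.00 | 280.00 | 183600.00 | 604800.00
Σ | 12200.00 |  |  | 1037000.00 | 1452880.00
X̄ = 1037000.00 / 12200.00 = 85.00 mm
Ȳ = 1452880.00 / 12200.00 = 119.09 mm

X̄ = 85.00 mm, Ȳ = 119.09 mm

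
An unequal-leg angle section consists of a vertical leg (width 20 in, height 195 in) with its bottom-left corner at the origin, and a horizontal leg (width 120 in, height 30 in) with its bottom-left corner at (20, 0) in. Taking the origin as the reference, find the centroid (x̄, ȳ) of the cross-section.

x̄ = 43.60 in, ȳ = 57.90 in

vertical leg: A = 20 × 195 = 3900.00, centroid at (10.00, 97.50).
horizontal leg: A = 120 × 30 = 3600.00, centroid at (80.00, 15.00).
ΣA = 7500.00 in², ΣAx̄ = 327000.00 in³, ΣAȳ = 434250.00 in³.
x̄ = 327000.00/7500.00 = 43.60 in; ȳ = 434250.00/7500.00 = 57.90 in.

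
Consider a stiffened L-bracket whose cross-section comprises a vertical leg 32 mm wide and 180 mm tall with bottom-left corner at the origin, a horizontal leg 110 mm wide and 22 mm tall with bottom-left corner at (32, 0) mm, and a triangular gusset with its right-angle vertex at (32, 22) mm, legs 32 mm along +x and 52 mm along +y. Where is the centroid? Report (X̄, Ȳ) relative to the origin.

X̄ = 37.53 mm, Ȳ = 64.11 mm

Part | A | x̄ᵢ | ȳᵢ | A·x̄ᵢ | A·ȳᵢ
vertical leg | 5760.00 | 16.00 | 90.00 | 92160.00 | 518400.00
horizontal leg | 2420.00 | 87.00 | 11.00 | 210540.00 | 26620.00
gusset | 832.00 | 42.67 | 39.33 | 35498.67 | 32725.33
Σ | 9012.00 |  |  | 338198.67 | 577745.33
X̄ = 338198.67 / 9012.00 = 37.53 mm
Ȳ = 577745.33 / 9012.00 = 64.11 mm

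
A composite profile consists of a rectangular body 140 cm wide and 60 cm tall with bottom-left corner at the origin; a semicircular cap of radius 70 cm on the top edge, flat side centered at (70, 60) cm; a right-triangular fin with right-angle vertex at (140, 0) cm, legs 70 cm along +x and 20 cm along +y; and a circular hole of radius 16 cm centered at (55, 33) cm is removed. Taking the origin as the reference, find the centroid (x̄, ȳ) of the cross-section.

x̄ = 74.84 cm, ȳ = 57.56 cm

rectangular body: A = 140 × 60 = 8400.00, centroid at (70.00, 30.00).
semicircular top: A = ½π·70² = 7696.90, centroid at (70.00, 89.71).
triangular fin: A = ½·70·20 = 700.00, centroid at (163.33, 6.67).
hole: A = −π·16² = -804.25, centroid at (55.00, 33.00).
ΣA = 15992.65 cm², ΣAx̄ = 1196882.85 cm³, ΣAȳ = 920607.28 cm³.
x̄ = 1196882.85/15992.65 = 74.84 cm; ȳ = 920607.28/15992.65 = 57.56 cm.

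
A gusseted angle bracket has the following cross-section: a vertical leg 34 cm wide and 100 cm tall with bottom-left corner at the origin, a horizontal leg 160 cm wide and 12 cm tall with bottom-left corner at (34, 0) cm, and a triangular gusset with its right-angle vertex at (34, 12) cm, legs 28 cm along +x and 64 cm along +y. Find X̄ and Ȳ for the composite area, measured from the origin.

X̄ = 50.76 cm, Ȳ = 34.01 cm

Part | A | x̄ᵢ | ȳᵢ | A·x̄ᵢ | A·ȳᵢ
vertical leg | 3400.00 | 17.00 | 50.00 | 57800.00 | 170000.00
horizontal leg | 1920.00 | 114.00 | 6.00 | 218880.00 | 11520.00
gusset | 896.00 | 43.33 | 33.33 | 38826.67 | 29866.67
Σ | 6216.00 |  |  | 315506.67 | 211386.67
X̄ = 315506.67 / 6216.00 = 50.76 cm
Ȳ = 211386.67 / 6216.00 = 34.01 cm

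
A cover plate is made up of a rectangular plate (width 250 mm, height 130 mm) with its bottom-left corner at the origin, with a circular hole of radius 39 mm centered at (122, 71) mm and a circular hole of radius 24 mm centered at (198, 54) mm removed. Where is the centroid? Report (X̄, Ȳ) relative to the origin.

Part | A | x̄ᵢ | ȳᵢ | A·x̄ᵢ | A·ȳᵢ
plate | 32500.00 | 125.00 | 65.00 | 4062500.00 | 2112500.00
hole 1 | -4778.36 | 122.00 | 71.00 | -582960.22 | -339263.73
hole 2 | -1809.56 | 198.00 | 54.00 | -358292.36 | -97716.10
Σ | 25912.08 |  |  | 3121247.43 | 1675520.17
X̄ = 3121247.43 / 25912.08 = 120.46 mm
Ȳ = 1675520.17 / 25912.08 = 64.66 mm

X̄ = 120.46 mm, Ȳ = 64.66 mm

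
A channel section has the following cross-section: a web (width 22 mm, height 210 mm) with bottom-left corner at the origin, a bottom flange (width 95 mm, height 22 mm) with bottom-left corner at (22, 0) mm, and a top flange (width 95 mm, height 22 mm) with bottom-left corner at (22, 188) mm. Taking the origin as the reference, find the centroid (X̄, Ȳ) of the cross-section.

web: A = 22 × 210 = 4620.00, centroid at (11.00, 105.00).
bottom flange: A = 95 × 22 = 2090.00, centroid at (69.50, 11.00).
top flange: A = 95 × 22 = 2090.00, centroid at (69.50, 199.00).
ΣA = 8800.00 mm², ΣAX̄ = 341330.00 mm³, ΣAȲ = 924000.00 mm³.
X̄ = 341330.00/8800.00 = 38.79 mm; Ȳ = 924000.00/8800.00 = 105.00 mm.

X̄ = 38.79 mm, Ȳ = 105.00 mm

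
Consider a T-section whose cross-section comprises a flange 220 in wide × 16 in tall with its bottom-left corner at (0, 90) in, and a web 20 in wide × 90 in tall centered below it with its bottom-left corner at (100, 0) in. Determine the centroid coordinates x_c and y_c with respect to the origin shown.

x_c = 110.00 in, y_c = 80.07 in

web: A = 20 × 90 = 1800.00, centroid at (110.00, 45.00).
flange: A = 220 × 16 = 3520.00, centroid at (110.00, 98.00).
ΣA = 5320.00 in²
ΣAx_c = (1800.00)(110.00) + (3520.00)(110.00) = 585200.00 in³
ΣAy_c = (1800.00)(45.00) + (3520.00)(98.00) = 425960.00 in³
x_c = 585200.00 / 5320.00 = 110.00 in
y_c = 425960.00 / 5320.00 = 80.07 in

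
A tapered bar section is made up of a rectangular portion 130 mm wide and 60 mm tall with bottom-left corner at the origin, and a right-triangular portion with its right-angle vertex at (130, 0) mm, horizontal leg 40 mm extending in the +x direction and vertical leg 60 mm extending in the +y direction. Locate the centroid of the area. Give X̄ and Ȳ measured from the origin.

Part | A | x̄ᵢ | ȳᵢ | A·x̄ᵢ | A·ȳᵢ
rectangular portion | 7800.00 | 65.00 | 30.00 | 507000.00 | 234000.00
triangular portion | 1200.00 | 143.33 | 20.00 | 172000.00 | 24000.00
Σ | 9000.00 |  |  | 679000.00 | 258000.00
X̄ = 679000.00 / 9000.00 = 75.44 mm
Ȳ = 258000.00 / 9000.00 = 28.67 mm

X̄ = 75.44 mm, Ȳ = 28.67 mm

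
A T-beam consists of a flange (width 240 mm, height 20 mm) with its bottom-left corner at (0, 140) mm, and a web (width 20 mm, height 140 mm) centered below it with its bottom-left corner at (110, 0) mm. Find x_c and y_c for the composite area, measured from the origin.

web: A = 20 × 140 = 2800.00, centroid at (120.00, 70.00).
flange: A = 240 × 20 = 4800.00, centroid at (120.00, 150.00).
ΣA = 7600.00 mm²
ΣAx_c = (2800.00)(120.00) + (4800.00)(120.00) = 912000.00 mm³
ΣAy_c = (2800.00)(70.00) + (4800.00)(150.00) = 916000.00 mm³
x_c = 912000.00 / 7600.00 = 120.00 mm
y_c = 916000.00 / 7600.00 = 120.53 mm

x_c = 120.00 mm, y_c = 120.53 mm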